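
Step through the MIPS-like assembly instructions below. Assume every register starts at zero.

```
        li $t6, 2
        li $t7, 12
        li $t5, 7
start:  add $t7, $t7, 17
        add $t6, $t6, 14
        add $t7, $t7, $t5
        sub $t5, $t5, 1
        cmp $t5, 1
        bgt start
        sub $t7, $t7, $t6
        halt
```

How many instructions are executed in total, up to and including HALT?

41

li $t6, 2 → $t6=2
li $t7, 12 → $t7=12
li $t5, 7 → $t5=7
add $t7, $t7, 17 → $t7=12+17=29
add $t6, $t6, 14 → $t6=2+14=16
add $t7, $t7, $t5 → $t7=29+7=36
sub $t5, $t5, 1 → $t5=7-1=6
cmp $t5, 1  (cmp 6,1)
bgt start: taken
add $t7, $t7, 17 → $t7=36+17=53
add $t6, $t6, 14 → $t6=16+14=30
add $t7, $t7, $t5 → $t7=53+6=59
sub $t5, $t5, 1 → $t5=6-1=5
cmp $t5, 1  (cmp 5,1)
bgt start: taken
add $t7, $t7, 17 → $t7=59+17=76
add $t6, $t6, 14 → $t6=30+14=44
add $t7, $t7, $t5 → $t7=76+5=81
sub $t5, $t5, 1 → $t5=5-1=4
cmp $t5, 1  (cmp 4,1)
bgt start: taken
add $t7, $t7, 17 → $t7=81+17=98
add $t6, $t6, 14 → $t6=44+14=58
add $t7, $t7, $t5 → $t7=98+4=102
sub $t5, $t5, 1 → $t5=4-1=3
cmp $t5, 1  (cmp 3,1)
bgt start: taken
add $t7, $t7, 17 → $t7=102+17=119
add $t6, $t6, 14 → $t6=58+14=72
add $t7, $t7, $t5 → $t7=119+3=122
sub $t5, $t5, 1 → $t5=3-1=2
cmp $t5, 1  (cmp 2,1)
bgt start: taken
add $t7, $t7, 17 → $t7=122+17=139
add $t6, $t6, 14 → $t6=72+14=86
add $t7, $t7, $t5 → $t7=139+2=141
sub $t5, $t5, 1 → $t5=2-1=1
cmp $t5, 1  (cmp 1,1)
bgt start: not taken
sub $t7, $t7, $t6 → $t7=141-86=55
halt.
Total executed instructions: 41.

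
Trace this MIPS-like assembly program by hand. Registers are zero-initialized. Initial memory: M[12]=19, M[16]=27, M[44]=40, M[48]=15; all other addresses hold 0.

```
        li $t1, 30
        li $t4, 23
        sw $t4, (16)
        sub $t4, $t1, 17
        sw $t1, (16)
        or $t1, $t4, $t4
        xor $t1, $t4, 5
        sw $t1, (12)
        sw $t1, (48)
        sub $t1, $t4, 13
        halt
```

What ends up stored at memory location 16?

30

li $t1, 30 → $t1=30
li $t4, 23 → $t4=23
sw $t4, (16) → M[16]=23
sub $t4, $t1, 17 → $t4=30-17=13
sw $t1, (16) → M[16]=30
or $t1, $t4, $t4 → $t1=13|13=13
xor $t1, $t4, 5 → $t1=13^5=8
sw $t1, (12) → M[12]=8
sw $t1, (48) → M[48]=8
sub $t1, $t4, 13 → $t1=13-13=0
halt.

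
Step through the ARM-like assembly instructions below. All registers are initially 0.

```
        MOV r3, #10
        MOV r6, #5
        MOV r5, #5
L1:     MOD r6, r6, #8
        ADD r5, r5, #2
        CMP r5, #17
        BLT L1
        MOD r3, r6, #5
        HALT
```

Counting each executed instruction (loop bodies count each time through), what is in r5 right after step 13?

11

MOV r3, #10 → r3=10
MOV r6, #5 → r6=5
MOV r5, #5 → r5=5
MOD r6, r6, #8 → r6=5%8=5
ADD r5, r5, #2 → r5=5+2=7
CMP r5, #17  (cmp 7,17)
BLT L1: taken
MOD r6, r6, #8 → r6=5%8=5
ADD r5, r5, #2 → r5=7+2=9
CMP r5, #17  (cmp 9,17)
BLT L1: taken
MOD r6, r6, #8 → r6=5%8=5
ADD r5, r5, #2 → r5=9+2=11
After step 13: r5 = 11.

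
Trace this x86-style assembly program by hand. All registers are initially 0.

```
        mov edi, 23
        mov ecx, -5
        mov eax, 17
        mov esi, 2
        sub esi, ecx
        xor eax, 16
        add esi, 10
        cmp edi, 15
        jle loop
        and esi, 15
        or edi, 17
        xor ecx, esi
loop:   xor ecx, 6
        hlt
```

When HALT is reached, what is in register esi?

after mov edi, 23: edi=23
after mov ecx, -5: ecx=-5
after mov eax, 17: eax=17
after mov esi, 2: esi=2
after sub esi, ecx: esi=2-(-5)=7
after xor eax, 16: eax=17^16=1
after add esi, 10: esi=7+10=17
cmp edi, 15  (cmp 23,15)
jle loop: not taken
after and esi, 15: esi=17&15=1
after or edi, 17: edi=23|17=23
after xor ecx, esi: ecx=(-5)^1=-6
after xor ecx, 6: ecx=(-6)^6=-4
halt.

1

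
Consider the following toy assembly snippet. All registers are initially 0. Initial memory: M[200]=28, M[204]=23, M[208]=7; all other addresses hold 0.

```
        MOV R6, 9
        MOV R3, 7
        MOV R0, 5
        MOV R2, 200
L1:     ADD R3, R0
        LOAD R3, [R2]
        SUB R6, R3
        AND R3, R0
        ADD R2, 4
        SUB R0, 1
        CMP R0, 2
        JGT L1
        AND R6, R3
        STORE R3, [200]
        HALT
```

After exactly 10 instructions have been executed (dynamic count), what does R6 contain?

MOV R6, 9 → R6=9
MOV R3, 7 → R3=7
MOV R0, 5 → R0=5
MOV R2, 200 → R2=200
ADD R3, R0 → R3=7+5=12
LOAD R3, [R2] → R3=M[200]=28
SUB R6, R3 → R6=9-28=-19
AND R3, R0 → R3=28&5=4
ADD R2, 4 → R2=200+4=204
SUB R0, 1 → R0=5-1=4
After step 10: R6 = -19.

-19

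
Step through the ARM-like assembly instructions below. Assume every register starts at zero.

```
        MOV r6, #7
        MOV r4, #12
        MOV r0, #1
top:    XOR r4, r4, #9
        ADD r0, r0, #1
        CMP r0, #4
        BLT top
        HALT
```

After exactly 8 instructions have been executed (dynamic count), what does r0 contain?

2

r6=7
r4=12
r0=1
r4=12^9=5
r0=1+1=2
CMP r0, #4  (cmp 2,4)
BLT top: taken
r4=5^9=12
After step 8: r0 = 2.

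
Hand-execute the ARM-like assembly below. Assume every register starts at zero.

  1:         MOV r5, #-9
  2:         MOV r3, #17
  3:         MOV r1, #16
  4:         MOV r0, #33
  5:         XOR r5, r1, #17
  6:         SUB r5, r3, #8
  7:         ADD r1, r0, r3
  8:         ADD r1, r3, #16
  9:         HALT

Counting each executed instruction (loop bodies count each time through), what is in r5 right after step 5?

1

r5=-9
r3=17
r1=16
r0=33
r5=16^17=1
After step 5: r5 = 1.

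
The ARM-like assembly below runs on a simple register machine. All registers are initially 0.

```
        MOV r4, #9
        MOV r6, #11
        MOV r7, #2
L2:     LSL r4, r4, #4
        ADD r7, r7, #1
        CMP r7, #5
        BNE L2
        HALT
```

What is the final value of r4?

36864

after MOV r4, #9: r4=9
after MOV r6, #11: r6=11
after MOV r7, #2: r7=2
after LSL r4, r4, #4: r4=9<<4=144
after ADD r7, r7, #1: r7=2+1=3
CMP r7, #5  (cmp 3,5)
BNE L2: taken
after LSL r4, r4, #4: r4=144<<4=2304
after ADD r7, r7, #1: r7=3+1=4
CMP r7, #5  (cmp 4,5)
BNE L2: taken
after LSL r4, r4, #4: r4=2304<<4=36864
after ADD r7, r7, #1: r7=4+1=5
CMP r7, #5  (cmp 5,5)
BNE L2: not taken
halt.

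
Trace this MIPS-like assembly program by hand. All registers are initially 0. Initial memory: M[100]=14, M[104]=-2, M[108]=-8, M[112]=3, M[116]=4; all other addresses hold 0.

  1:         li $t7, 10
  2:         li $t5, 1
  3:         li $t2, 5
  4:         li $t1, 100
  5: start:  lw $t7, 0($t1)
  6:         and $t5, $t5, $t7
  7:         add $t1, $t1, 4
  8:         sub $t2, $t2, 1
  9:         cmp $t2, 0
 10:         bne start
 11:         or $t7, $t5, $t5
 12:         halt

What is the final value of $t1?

li $t7, 10 → $t7=10
li $t5, 1 → $t5=1
li $t2, 5 → $t2=5
li $t1, 100 → $t1=100
lw $t7, 0($t1) → $t7=M[100]=14
and $t5, $t5, $t7 → $t5=1&14=0
add $t1, $t1, 4 → $t1=100+4=104
sub $t2, $t2, 1 → $t2=5-1=4
cmp $t2, 0  (cmp 4,0)
bne start: taken
lw $t7, 0($t1) → $t7=M[104]=-2
and $t5, $t5, $t7 → $t5=0&(-2)=0
add $t1, $t1, 4 → $t1=104+4=108
sub $t2, $t2, 1 → $t2=4-1=3
cmp $t2, 0  (cmp 3,0)
bne start: taken
lw $t7, 0($t1) → $t7=M[108]=-8
and $t5, $t5, $t7 → $t5=0&(-8)=0
add $t1, $t1, 4 → $t1=108+4=112
sub $t2, $t2, 1 → $t2=3-1=2
cmp $t2, 0  (cmp 2,0)
bne start: taken
lw $t7, 0($t1) → $t7=M[112]=3
and $t5, $t5, $t7 → $t5=0&3=0
add $t1, $t1, 4 → $t1=112+4=116
sub $t2, $t2, 1 → $t2=2-1=1
cmp $t2, 0  (cmp 1,0)
bne start: taken
lw $t7, 0($t1) → $t7=M[116]=4
and $t5, $t5, $t7 → $t5=0&4=0
add $t1, $t1, 4 → $t1=116+4=120
sub $t2, $t2, 1 → $t2=1-1=0
cmp $t2, 0  (cmp 0,0)
bne start: not taken
or $t7, $t5, $t5 → $t7=0|0=0
halt.

120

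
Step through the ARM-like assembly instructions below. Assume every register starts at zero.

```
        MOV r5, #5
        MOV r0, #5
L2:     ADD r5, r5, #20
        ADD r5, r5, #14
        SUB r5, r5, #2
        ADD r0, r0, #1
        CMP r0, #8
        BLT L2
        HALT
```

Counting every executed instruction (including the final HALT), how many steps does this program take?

after MOV r5, #5: r5=5
after MOV r0, #5: r0=5
after ADD r5, r5, #20: r5=5+20=25
after ADD r5, r5, #14: r5=25+14=39
after SUB r5, r5, #2: r5=39-2=37
after ADD r0, r0, #1: r0=5+1=6
CMP r0, #8  (cmp 6,8)
BLT L2: taken
after ADD r5, r5, #20: r5=37+20=57
after ADD r5, r5, #14: r5=57+14=71
after SUB r5, r5, #2: r5=71-2=69
after ADD r0, r0, #1: r0=6+1=7
CMP r0, #8  (cmp 7,8)
BLT L2: taken
after ADD r5, r5, #20: r5=69+20=89
after ADD r5, r5, #14: r5=89+14=103
after SUB r5, r5, #2: r5=103-2=101
after ADD r0, r0, #1: r0=7+1=8
CMP r0, #8  (cmp 8,8)
BLT L2: not taken
halt.
Total executed instructions: 21.

21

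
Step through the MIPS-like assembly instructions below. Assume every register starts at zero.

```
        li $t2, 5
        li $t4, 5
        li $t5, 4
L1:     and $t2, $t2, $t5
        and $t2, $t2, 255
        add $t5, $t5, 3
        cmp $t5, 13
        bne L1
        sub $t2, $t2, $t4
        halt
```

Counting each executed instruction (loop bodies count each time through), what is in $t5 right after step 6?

after li $t2, 5: $t2=5
after li $t4, 5: $t4=5
after li $t5, 4: $t5=4
after and $t2, $t2, $t5: $t2=5&4=4
after and $t2, $t2, 255: $t2=4&255=4
after add $t5, $t5, 3: $t5=4+3=7
After step 6: $t5 = 7.

7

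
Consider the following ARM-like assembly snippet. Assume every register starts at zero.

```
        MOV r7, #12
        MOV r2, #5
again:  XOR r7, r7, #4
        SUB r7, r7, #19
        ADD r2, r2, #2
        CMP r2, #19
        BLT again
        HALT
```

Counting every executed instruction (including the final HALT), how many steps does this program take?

38

after MOV r7, #12: r7=12
after MOV r2, #5: r2=5
after XOR r7, r7, #4: r7=12^4=8
after SUB r7, r7, #19: r7=8-19=-11
after ADD r2, r2, #2: r2=5+2=7
CMP r2, #19  (cmp 7,19)
BLT again: taken
after XOR r7, r7, #4: r7=(-11)^4=-15
after SUB r7, r7, #19: r7=(-15)-19=-34
after ADD r2, r2, #2: r2=7+2=9
CMP r2, #19  (cmp 9,19)
BLT again: taken
after XOR r7, r7, #4: r7=(-34)^4=-38
after SUB r7, r7, #19: r7=(-38)-19=-57
after ADD r2, r2, #2: r2=9+2=11
CMP r2, #19  (cmp 11,19)
BLT again: taken
after XOR r7, r7, #4: r7=(-57)^4=-61
after SUB r7, r7, #19: r7=(-61)-19=-80
after ADD r2, r2, #2: r2=11+2=13
CMP r2, #19  (cmp 13,19)
BLT again: taken
after XOR r7, r7, #4: r7=(-80)^4=-76
after SUB r7, r7, #19: r7=(-76)-19=-95
after ADD r2, r2, #2: r2=13+2=15
CMP r2, #19  (cmp 15,19)
BLT again: taken
after XOR r7, r7, #4: r7=(-95)^4=-91
after SUB r7, r7, #19: r7=(-91)-19=-110
after ADD r2, r2, #2: r2=15+2=17
CMP r2, #19  (cmp 17,19)
BLT again: taken
after XOR r7, r7, #4: r7=(-110)^4=-106
after SUB r7, r7, #19: r7=(-106)-19=-125
after ADD r2, r2, #2: r2=17+2=19
CMP r2, #19  (cmp 19,19)
BLT again: not taken
halt.
Total executed instructions: 38.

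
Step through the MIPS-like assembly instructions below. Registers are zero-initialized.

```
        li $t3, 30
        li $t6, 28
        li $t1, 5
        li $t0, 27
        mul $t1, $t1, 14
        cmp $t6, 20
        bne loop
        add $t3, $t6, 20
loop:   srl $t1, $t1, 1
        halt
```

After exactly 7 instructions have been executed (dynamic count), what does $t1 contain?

$t3=30
$t6=28
$t1=5
$t0=27
$t1=5*14=70
cmp $t6, 20  (cmp 28,20)
bne loop: taken
After step 7: $t1 = 70.

70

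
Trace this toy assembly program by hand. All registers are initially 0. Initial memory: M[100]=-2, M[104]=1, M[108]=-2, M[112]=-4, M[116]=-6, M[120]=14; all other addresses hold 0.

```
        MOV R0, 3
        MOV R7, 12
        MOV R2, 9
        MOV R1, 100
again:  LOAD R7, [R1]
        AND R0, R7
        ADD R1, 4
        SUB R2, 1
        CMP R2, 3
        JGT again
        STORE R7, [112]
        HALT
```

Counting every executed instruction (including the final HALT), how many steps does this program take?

42

R0=3
R7=12
R2=9
R1=100
R7=M[100]=-2
R0=3&(-2)=2
R1=100+4=104
R2=9-1=8
CMP R2, 3  (cmp 8,3)
JGT again: taken
R7=M[104]=1
R0=2&1=0
R1=104+4=108
R2=8-1=7
CMP R2, 3  (cmp 7,3)
JGT again: taken
R7=M[108]=-2
R0=0&(-2)=0
R1=108+4=112
R2=7-1=6
CMP R2, 3  (cmp 6,3)
JGT again: taken
R7=M[112]=-4
R0=0&(-4)=0
R1=112+4=116
R2=6-1=5
CMP R2, 3  (cmp 5,3)
JGT again: taken
R7=M[116]=-6
R0=0&(-6)=0
R1=116+4=120
R2=5-1=4
CMP R2, 3  (cmp 4,3)
JGT again: taken
R7=M[120]=14
R0=0&14=0
R1=120+4=124
R2=4-1=3
CMP R2, 3  (cmp 3,3)
JGT again: not taken
STORE R7, [112] → M[112]=14
halt.
Total executed instructions: 42.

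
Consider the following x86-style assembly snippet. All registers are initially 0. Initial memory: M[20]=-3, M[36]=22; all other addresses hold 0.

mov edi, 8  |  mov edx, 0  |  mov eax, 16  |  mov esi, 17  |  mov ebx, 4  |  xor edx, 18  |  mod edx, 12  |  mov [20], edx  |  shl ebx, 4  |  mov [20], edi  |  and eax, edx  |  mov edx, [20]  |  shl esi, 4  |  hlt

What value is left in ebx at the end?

64

mov edi, 8 → edi=8
mov edx, 0 → edx=0
mov eax, 16 → eax=16
mov esi, 17 → esi=17
mov ebx, 4 → ebx=4
xor edx, 18 → edx=0^18=18
mod edx, 12 → edx=18%12=6
mov [20], edx → M[20]=6
shl ebx, 4 → ebx=4<<4=64
mov [20], edi → M[20]=8
and eax, edx → eax=16&6=0
mov edx, [20] → edx=M[20]=8
shl esi, 4 → esi=17<<4=272
halt.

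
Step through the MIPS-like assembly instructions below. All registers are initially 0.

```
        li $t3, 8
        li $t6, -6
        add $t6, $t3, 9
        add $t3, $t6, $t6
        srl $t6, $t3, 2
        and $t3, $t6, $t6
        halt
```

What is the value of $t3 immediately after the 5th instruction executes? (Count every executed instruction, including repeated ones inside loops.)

$t3=8
$t6=-6
$t6=8+9=17
$t3=17+17=34
$t6=34>>2=8
After step 5: $t3 = 34.

34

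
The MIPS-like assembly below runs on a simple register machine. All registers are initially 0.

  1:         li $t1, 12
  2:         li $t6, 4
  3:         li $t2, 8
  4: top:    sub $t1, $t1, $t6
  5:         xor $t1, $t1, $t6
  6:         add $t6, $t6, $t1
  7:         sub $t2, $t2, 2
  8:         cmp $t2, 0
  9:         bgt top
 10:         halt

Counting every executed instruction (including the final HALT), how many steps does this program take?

after li $t1, 12: $t1=12
after li $t6, 4: $t6=4
after li $t2, 8: $t2=8
after sub $t1, $t1, $t6: $t1=12-4=8
after xor $t1, $t1, $t6: $t1=8^4=12
after add $t6, $t6, $t1: $t6=4+12=16
after sub $t2, $t2, 2: $t2=8-2=6
cmp $t2, 0  (cmp 6,0)
bgt top: taken
after sub $t1, $t1, $t6: $t1=12-16=-4
after xor $t1, $t1, $t6: $t1=(-4)^16=-20
after add $t6, $t6, $t1: $t6=16+(-20)=-4
after sub $t2, $t2, 2: $t2=6-2=4
cmp $t2, 0  (cmp 4,0)
bgt top: taken
after sub $t1, $t1, $t6: $t1=(-20)-(-4)=-16
after xor $t1, $t1, $t6: $t1=(-16)^(-4)=12
after add $t6, $t6, $t1: $t6=(-4)+12=8
after sub $t2, $t2, 2: $t2=4-2=2
cmp $t2, 0  (cmp 2,0)
bgt top: taken
after sub $t1, $t1, $t6: $t1=12-8=4
after xor $t1, $t1, $t6: $t1=4^8=12
after add $t6, $t6, $t1: $t6=8+12=20
after sub $t2, $t2, 2: $t2=2-2=0
cmp $t2, 0  (cmp 0,0)
bgt top: not taken
halt.
Total executed instructions: 28.

28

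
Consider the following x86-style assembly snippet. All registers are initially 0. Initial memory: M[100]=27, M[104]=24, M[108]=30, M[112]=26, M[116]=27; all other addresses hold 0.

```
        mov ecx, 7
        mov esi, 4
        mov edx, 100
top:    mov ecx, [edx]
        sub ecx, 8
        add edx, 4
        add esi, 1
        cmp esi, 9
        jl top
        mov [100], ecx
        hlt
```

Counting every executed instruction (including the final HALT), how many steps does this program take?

35

ecx=7
esi=4
edx=100
ecx=M[100]=27
ecx=27-8=19
edx=100+4=104
esi=4+1=5
cmp esi, 9  (cmp 5,9)
jl top: taken
ecx=M[104]=24
ecx=24-8=16
edx=104+4=108
esi=5+1=6
cmp esi, 9  (cmp 6,9)
jl top: taken
ecx=M[108]=30
ecx=30-8=22
edx=108+4=112
esi=6+1=7
cmp esi, 9  (cmp 7,9)
jl top: taken
ecx=M[112]=26
ecx=26-8=18
edx=112+4=116
esi=7+1=8
cmp esi, 9  (cmp 8,9)
jl top: taken
ecx=M[116]=27
ecx=27-8=19
edx=116+4=120
esi=8+1=9
cmp esi, 9  (cmp 9,9)
jl top: not taken
mov [100], ecx → M[100]=19
halt.
Total executed instructions: 35.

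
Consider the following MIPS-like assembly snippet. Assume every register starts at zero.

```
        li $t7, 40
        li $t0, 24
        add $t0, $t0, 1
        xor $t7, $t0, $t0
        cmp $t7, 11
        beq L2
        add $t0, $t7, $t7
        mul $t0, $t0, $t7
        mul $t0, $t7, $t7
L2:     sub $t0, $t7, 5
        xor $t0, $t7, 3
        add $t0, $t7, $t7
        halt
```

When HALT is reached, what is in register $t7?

0

after li $t7, 40: $t7=40
after li $t0, 24: $t0=24
after add $t0, $t0, 1: $t0=24+1=25
after xor $t7, $t0, $t0: $t7=25^25=0
cmp $t7, 11  (cmp 0,11)
beq L2: not taken
after add $t0, $t7, $t7: $t0=0+0=0
after mul $t0, $t0, $t7: $t0=0*0=0
after mul $t0, $t7, $t7: $t0=0*0=0
after sub $t0, $t7, 5: $t0=0-5=-5
after xor $t0, $t7, 3: $t0=0^3=3
after add $t0, $t7, $t7: $t0=0+0=0
halt.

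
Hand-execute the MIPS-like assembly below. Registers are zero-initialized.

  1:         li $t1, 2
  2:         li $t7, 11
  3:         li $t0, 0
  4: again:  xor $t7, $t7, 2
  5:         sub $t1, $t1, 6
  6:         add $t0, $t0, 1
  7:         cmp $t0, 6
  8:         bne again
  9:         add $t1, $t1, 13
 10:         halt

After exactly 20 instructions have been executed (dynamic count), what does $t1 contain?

-22

$t1=2
$t7=11
$t0=0
$t7=11^2=9
$t1=2-6=-4
$t0=0+1=1
cmp $t0, 6  (cmp 1,6)
bne again: taken
$t7=9^2=11
$t1=(-4)-6=-10
$t0=1+1=2
cmp $t0, 6  (cmp 2,6)
bne again: taken
$t7=11^2=9
$t1=(-10)-6=-16
$t0=2+1=3
cmp $t0, 6  (cmp 3,6)
bne again: taken
$t7=9^2=11
$t1=(-16)-6=-22
After step 20: $t1 = -22.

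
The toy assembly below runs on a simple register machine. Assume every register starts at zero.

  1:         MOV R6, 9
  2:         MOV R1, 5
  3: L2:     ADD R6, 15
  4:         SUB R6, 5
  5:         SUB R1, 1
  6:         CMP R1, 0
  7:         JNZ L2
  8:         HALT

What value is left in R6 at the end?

59

MOV R6, 9 → R6=9
MOV R1, 5 → R1=5
ADD R6, 15 → R6=9+15=24
SUB R6, 5 → R6=24-5=19
SUB R1, 1 → R1=5-1=4
CMP R1, 0  (cmp 4,0)
JNZ L2: taken
ADD R6, 15 → R6=19+15=34
SUB R6, 5 → R6=34-5=29
SUB R1, 1 → R1=4-1=3
CMP R1, 0  (cmp 3,0)
JNZ L2: taken
ADD R6, 15 → R6=29+15=44
SUB R6, 5 → R6=44-5=39
SUB R1, 1 → R1=3-1=2
CMP R1, 0  (cmp 2,0)
JNZ L2: taken
ADD R6, 15 → R6=39+15=54
SUB R6, 5 → R6=54-5=49
SUB R1, 1 → R1=2-1=1
CMP R1, 0  (cmp 1,0)
JNZ L2: taken
ADD R6, 15 → R6=49+15=64
SUB R6, 5 → R6=64-5=59
SUB R1, 1 → R1=1-1=0
CMP R1, 0  (cmp 0,0)
JNZ L2: not taken
halt.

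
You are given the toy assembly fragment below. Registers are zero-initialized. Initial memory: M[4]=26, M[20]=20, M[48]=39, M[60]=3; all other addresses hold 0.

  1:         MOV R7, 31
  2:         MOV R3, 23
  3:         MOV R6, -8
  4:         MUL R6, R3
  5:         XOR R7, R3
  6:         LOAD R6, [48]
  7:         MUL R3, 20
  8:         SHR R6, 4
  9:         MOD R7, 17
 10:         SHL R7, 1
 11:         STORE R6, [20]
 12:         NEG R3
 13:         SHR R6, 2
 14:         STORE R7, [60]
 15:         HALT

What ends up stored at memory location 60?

R7=31
R3=23
R6=-8
R6=(-8)*23=-184
R7=31^23=8
R6=M[48]=39
R3=23*20=460
R6=39>>4=2
R7=8%17=8
R7=8<<1=16
STORE R6, [20] → M[20]=2
R3=-(460)=-460
R6=2>>2=0
STORE R7, [60] → M[60]=16
halt.

16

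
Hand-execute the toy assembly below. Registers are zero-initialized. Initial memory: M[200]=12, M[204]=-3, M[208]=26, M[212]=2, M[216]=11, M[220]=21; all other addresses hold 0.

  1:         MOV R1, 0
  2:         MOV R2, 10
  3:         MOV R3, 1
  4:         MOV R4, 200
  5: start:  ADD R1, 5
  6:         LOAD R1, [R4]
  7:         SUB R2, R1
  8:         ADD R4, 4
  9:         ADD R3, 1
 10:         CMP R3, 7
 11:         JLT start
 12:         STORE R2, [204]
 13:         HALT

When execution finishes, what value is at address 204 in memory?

-59

MOV R1, 0 → R1=0
MOV R2, 10 → R2=10
MOV R3, 1 → R3=1
MOV R4, 200 → R4=200
ADD R1, 5 → R1=0+5=5
LOAD R1, [R4] → R1=M[200]=12
SUB R2, R1 → R2=10-12=-2
ADD R4, 4 → R4=200+4=204
ADD R3, 1 → R3=1+1=2
CMP R3, 7  (cmp 2,7)
JLT start: taken
ADD R1, 5 → R1=12+5=17
LOAD R1, [R4] → R1=M[204]=-3
SUB R2, R1 → R2=(-2)-(-3)=1
ADD R4, 4 → R4=204+4=208
ADD R3, 1 → R3=2+1=3
CMP R3, 7  (cmp 3,7)
JLT start: taken
ADD R1, 5 → R1=(-3)+5=2
LOAD R1, [R4] → R1=M[208]=26
SUB R2, R1 → R2=1-26=-25
ADD R4, 4 → R4=208+4=212
ADD R3, 1 → R3=3+1=4
CMP R3, 7  (cmp 4,7)
JLT start: taken
ADD R1, 5 → R1=26+5=31
LOAD R1, [R4] → R1=M[212]=2
SUB R2, R1 → R2=(-25)-2=-27
ADD R4, 4 → R4=212+4=216
ADD R3, 1 → R3=4+1=5
CMP R3, 7  (cmp 5,7)
JLT start: taken
ADD R1, 5 → R1=2+5=7
LOAD R1, [R4] → R1=M[216]=11
SUB R2, R1 → R2=(-27)-11=-38
ADD R4, 4 → R4=216+4=220
ADD R3, 1 → R3=5+1=6
CMP R3, 7  (cmp 6,7)
JLT start: taken
ADD R1, 5 → R1=11+5=16
LOAD R1, [R4] → R1=M[220]=21
SUB R2, R1 → R2=(-38)-21=-59
ADD R4, 4 → R4=220+4=224
ADD R3, 1 → R3=6+1=7
CMP R3, 7  (cmp 7,7)
JLT start: not taken
STORE R2, [204] → M[204]=-59
halt.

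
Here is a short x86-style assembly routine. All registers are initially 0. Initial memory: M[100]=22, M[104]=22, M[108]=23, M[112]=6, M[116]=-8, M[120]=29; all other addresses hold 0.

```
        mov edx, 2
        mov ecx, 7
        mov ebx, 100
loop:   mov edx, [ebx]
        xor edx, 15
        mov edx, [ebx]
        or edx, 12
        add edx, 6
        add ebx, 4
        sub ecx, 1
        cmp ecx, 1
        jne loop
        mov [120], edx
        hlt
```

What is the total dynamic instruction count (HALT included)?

59

mov edx, 2 → edx=2
mov ecx, 7 → ecx=7
mov ebx, 100 → ebx=100
mov edx, [ebx] → edx=M[100]=22
xor edx, 15 → edx=22^15=25
mov edx, [ebx] → edx=M[100]=22
or edx, 12 → edx=22|12=30
add edx, 6 → edx=30+6=36
add ebx, 4 → ebx=100+4=104
sub ecx, 1 → ecx=7-1=6
cmp ecx, 1  (cmp 6,1)
jne loop: taken
mov edx, [ebx] → edx=M[104]=22
xor edx, 15 → edx=22^15=25
mov edx, [ebx] → edx=M[104]=22
or edx, 12 → edx=22|12=30
add edx, 6 → edx=30+6=36
add ebx, 4 → ebx=104+4=108
sub ecx, 1 → ecx=6-1=5
cmp ecx, 1  (cmp 5,1)
jne loop: taken
mov edx, [ebx] → edx=M[108]=23
xor edx, 15 → edx=23^15=24
mov edx, [ebx] → edx=M[108]=23
or edx, 12 → edx=23|12=31
add edx, 6 → edx=31+6=37
add ebx, 4 → ebx=108+4=112
sub ecx, 1 → ecx=5-1=4
cmp ecx, 1  (cmp 4,1)
jne loop: taken
mov edx, [ebx] → edx=M[112]=6
xor edx, 15 → edx=6^15=9
mov edx, [ebx] → edx=M[112]=6
or edx, 12 → edx=6|12=14
add edx, 6 → edx=14+6=20
add ebx, 4 → ebx=112+4=116
sub ecx, 1 → ecx=4-1=3
cmp ecx, 1  (cmp 3,1)
jne loop: taken
mov edx, [ebx] → edx=M[116]=-8
xor edx, 15 → edx=(-8)^15=-9
mov edx, [ebx] → edx=M[116]=-8
or edx, 12 → edx=(-8)|12=-4
add edx, 6 → edx=(-4)+6=2
add ebx, 4 → ebx=116+4=120
sub ecx, 1 → ecx=3-1=2
cmp ecx, 1  (cmp 2,1)
jne loop: taken
mov edx, [ebx] → edx=M[120]=29
xor edx, 15 → edx=29^15=18
mov edx, [ebx] → edx=M[120]=29
or edx, 12 → edx=29|12=29
add edx, 6 → edx=29+6=35
add ebx, 4 → ebx=120+4=124
sub ecx, 1 → ecx=2-1=1
cmp ecx, 1  (cmp 1,1)
jne loop: not taken
mov [120], edx → M[120]=35
halt.
Total executed instructions: 59.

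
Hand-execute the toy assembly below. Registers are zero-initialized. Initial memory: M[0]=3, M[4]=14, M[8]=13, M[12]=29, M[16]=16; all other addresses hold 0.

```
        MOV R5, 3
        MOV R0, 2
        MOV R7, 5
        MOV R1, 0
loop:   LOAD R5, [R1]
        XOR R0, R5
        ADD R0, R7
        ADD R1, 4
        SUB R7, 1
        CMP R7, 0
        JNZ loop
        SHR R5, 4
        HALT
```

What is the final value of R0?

MOV R5, 3 → R5=3
MOV R0, 2 → R0=2
MOV R7, 5 → R7=5
MOV R1, 0 → R1=0
LOAD R5, [R1] → R5=M[0]=3
XOR R0, R5 → R0=2^3=1
ADD R0, R7 → R0=1+5=6
ADD R1, 4 → R1=0+4=4
SUB R7, 1 → R7=5-1=4
CMP R7, 0  (cmp 4,0)
JNZ loop: taken
LOAD R5, [R1] → R5=M[4]=14
XOR R0, R5 → R0=6^14=8
ADD R0, R7 → R0=8+4=12
ADD R1, 4 → R1=4+4=8
SUB R7, 1 → R7=4-1=3
CMP R7, 0  (cmp 3,0)
JNZ loop: taken
LOAD R5, [R1] → R5=M[8]=13
XOR R0, R5 → R0=12^13=1
ADD R0, R7 → R0=1+3=4
ADD R1, 4 → R1=8+4=12
SUB R7, 1 → R7=3-1=2
CMP R7, 0  (cmp 2,0)
JNZ loop: taken
LOAD R5, [R1] → R5=M[12]=29
XOR R0, R5 → R0=4^29=25
ADD R0, R7 → R0=25+2=27
ADD R1, 4 → R1=12+4=16
SUB R7, 1 → R7=2-1=1
CMP R7, 0  (cmp 1,0)
JNZ loop: taken
LOAD R5, [R1] → R5=M[16]=16
XOR R0, R5 → R0=27^16=11
ADD R0, R7 → R0=11+1=12
ADD R1, 4 → R1=16+4=20
SUB R7, 1 → R7=1-1=0
CMP R7, 0  (cmp 0,0)
JNZ loop: not taken
SHR R5, 4 → R5=16>>4=1
halt.

12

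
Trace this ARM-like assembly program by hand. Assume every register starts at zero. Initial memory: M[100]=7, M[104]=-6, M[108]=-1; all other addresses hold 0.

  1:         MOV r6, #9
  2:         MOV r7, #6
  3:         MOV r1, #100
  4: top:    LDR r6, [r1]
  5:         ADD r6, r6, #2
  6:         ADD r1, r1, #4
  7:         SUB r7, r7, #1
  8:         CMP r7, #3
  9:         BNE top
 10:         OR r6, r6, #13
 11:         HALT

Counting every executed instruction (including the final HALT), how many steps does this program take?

r6=9
r7=6
r1=100
r6=M[100]=7
r6=7+2=9
r1=100+4=104
r7=6-1=5
CMP r7, #3  (cmp 5,3)
BNE top: taken
r6=M[104]=-6
r6=(-6)+2=-4
r1=104+4=108
r7=5-1=4
CMP r7, #3  (cmp 4,3)
BNE top: taken
r6=M[108]=-1
r6=(-1)+2=1
r1=108+4=112
r7=4-1=3
CMP r7, #3  (cmp 3,3)
BNE top: not taken
r6=1|13=13
halt.
Total executed instructions: 23.

23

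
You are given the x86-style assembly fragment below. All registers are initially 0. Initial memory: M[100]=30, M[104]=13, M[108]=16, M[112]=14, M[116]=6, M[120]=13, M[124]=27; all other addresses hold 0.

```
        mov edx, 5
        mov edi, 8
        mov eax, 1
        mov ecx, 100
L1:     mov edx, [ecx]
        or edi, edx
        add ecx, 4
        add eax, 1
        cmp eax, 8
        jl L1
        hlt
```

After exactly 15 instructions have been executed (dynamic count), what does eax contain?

mov edx, 5 → edx=5
mov edi, 8 → edi=8
mov eax, 1 → eax=1
mov ecx, 100 → ecx=100
mov edx, [ecx] → edx=M[100]=30
or edi, edx → edi=8|30=30
add ecx, 4 → ecx=100+4=104
add eax, 1 → eax=1+1=2
cmp eax, 8  (cmp 2,8)
jl L1: taken
mov edx, [ecx] → edx=M[104]=13
or edi, edx → edi=30|13=31
add ecx, 4 → ecx=104+4=108
add eax, 1 → eax=2+1=3
cmp eax, 8  (cmp 3,8)
After step 15: eax = 3.

3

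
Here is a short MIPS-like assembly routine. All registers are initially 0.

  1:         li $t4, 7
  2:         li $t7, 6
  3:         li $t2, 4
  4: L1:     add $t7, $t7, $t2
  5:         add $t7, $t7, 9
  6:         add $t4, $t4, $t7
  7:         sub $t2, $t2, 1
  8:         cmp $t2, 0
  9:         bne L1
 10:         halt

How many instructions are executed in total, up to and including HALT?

28

$t4=7
$t7=6
$t2=4
$t7=6+4=10
$t7=10+9=19
$t4=7+19=26
$t2=4-1=3
cmp $t2, 0  (cmp 3,0)
bne L1: taken
$t7=19+3=22
$t7=22+9=31
$t4=26+31=57
$t2=3-1=2
cmp $t2, 0  (cmp 2,0)
bne L1: taken
$t7=31+2=33
$t7=33+9=42
$t4=57+42=99
$t2=2-1=1
cmp $t2, 0  (cmp 1,0)
bne L1: taken
$t7=42+1=43
$t7=43+9=52
$t4=99+52=151
$t2=1-1=0
cmp $t2, 0  (cmp 0,0)
bne L1: not taken
halt.
Total executed instructions: 28.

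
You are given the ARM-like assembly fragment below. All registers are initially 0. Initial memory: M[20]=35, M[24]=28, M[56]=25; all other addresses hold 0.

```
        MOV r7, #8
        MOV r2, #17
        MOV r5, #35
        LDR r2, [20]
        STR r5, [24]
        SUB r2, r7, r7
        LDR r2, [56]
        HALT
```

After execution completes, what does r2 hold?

25

r7=8
r2=17
r5=35
r2=M[20]=35
STR r5, [24] → M[24]=35
r2=8-8=0
r2=M[56]=25
halt.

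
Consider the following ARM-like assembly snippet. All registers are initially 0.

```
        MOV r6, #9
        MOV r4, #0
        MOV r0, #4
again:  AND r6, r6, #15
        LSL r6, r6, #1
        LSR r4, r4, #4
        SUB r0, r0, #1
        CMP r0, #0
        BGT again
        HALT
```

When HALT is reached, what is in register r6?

16

MOV r6, #9 → r6=9
MOV r4, #0 → r4=0
MOV r0, #4 → r0=4
AND r6, r6, #15 → r6=9&15=9
LSL r6, r6, #1 → r6=9<<1=18
LSR r4, r4, #4 → r4=0>>4=0
SUB r0, r0, #1 → r0=4-1=3
CMP r0, #0  (cmp 3,0)
BGT again: taken
AND r6, r6, #15 → r6=18&15=2
LSL r6, r6, #1 → r6=2<<1=4
LSR r4, r4, #4 → r4=0>>4=0
SUB r0, r0, #1 → r0=3-1=2
CMP r0, #0  (cmp 2,0)
BGT again: taken
AND r6, r6, #15 → r6=4&15=4
LSL r6, r6, #1 → r6=4<<1=8
LSR r4, r4, #4 → r4=0>>4=0
SUB r0, r0, #1 → r0=2-1=1
CMP r0, #0  (cmp 1,0)
BGT again: taken
AND r6, r6, #15 → r6=8&15=8
LSL r6, r6, #1 → r6=8<<1=16
LSR r4, r4, #4 → r4=0>>4=0
SUB r0, r0, #1 → r0=1-1=0
CMP r0, #0  (cmp 0,0)
BGT again: not taken
halt.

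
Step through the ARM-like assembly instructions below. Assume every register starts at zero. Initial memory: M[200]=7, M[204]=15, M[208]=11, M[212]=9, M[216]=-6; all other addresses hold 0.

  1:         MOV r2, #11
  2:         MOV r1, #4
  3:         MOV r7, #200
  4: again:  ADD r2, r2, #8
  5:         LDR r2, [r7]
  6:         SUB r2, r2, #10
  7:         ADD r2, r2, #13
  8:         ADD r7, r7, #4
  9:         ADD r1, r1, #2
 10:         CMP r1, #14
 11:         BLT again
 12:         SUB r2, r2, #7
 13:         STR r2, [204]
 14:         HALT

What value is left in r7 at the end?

220

after MOV r2, #11: r2=11
after MOV r1, #4: r1=4
after MOV r7, #200: r7=200
after ADD r2, r2, #8: r2=11+8=19
after LDR r2, [r7]: r2=M[200]=7
after SUB r2, r2, #10: r2=7-10=-3
after ADD r2, r2, #13: r2=(-3)+13=10
after ADD r7, r7, #4: r7=200+4=204
after ADD r1, r1, #2: r1=4+2=6
CMP r1, #14  (cmp 6,14)
BLT again: taken
after ADD r2, r2, #8: r2=10+8=18
after LDR r2, [r7]: r2=M[204]=15
after SUB r2, r2, #10: r2=15-10=5
after ADD r2, r2, #13: r2=5+13=18
after ADD r7, r7, #4: r7=204+4=208
after ADD r1, r1, #2: r1=6+2=8
CMP r1, #14  (cmp 8,14)
BLT again: taken
after ADD r2, r2, #8: r2=18+8=26
after LDR r2, [r7]: r2=M[208]=11
after SUB r2, r2, #10: r2=11-10=1
after ADD r2, r2, #13: r2=1+13=14
after ADD r7, r7, #4: r7=208+4=212
after ADD r1, r1, #2: r1=8+2=10
CMP r1, #14  (cmp 10,14)
BLT again: taken
after ADD r2, r2, #8: r2=14+8=22
after LDR r2, [r7]: r2=M[212]=9
after SUB r2, r2, #10: r2=9-10=-1
after ADD r2, r2, #13: r2=(-1)+13=12
after ADD r7, r7, #4: r7=212+4=216
after ADD r1, r1, #2: r1=10+2=12
CMP r1, #14  (cmp 12,14)
BLT again: taken
after ADD r2, r2, #8: r2=12+8=20
after LDR r2, [r7]: r2=M[216]=-6
after SUB r2, r2, #10: r2=(-6)-10=-16
after ADD r2, r2, #13: r2=(-16)+13=-3
after ADD r7, r7, #4: r7=216+4=220
after ADD r1, r1, #2: r1=12+2=14
CMP r1, #14  (cmp 14,14)
BLT again: not taken
after SUB r2, r2, #7: r2=(-3)-7=-10
STR r2, [204] → M[204]=-10
halt.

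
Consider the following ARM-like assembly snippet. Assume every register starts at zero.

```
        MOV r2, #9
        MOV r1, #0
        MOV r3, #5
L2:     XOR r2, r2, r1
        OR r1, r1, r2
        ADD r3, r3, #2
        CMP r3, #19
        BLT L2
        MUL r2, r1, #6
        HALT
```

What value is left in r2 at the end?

after MOV r2, #9: r2=9
after MOV r1, #0: r1=0
after MOV r3, #5: r3=5
after XOR r2, r2, r1: r2=9^0=9
after OR r1, r1, r2: r1=0|9=9
after ADD r3, r3, #2: r3=5+2=7
CMP r3, #19  (cmp 7,19)
BLT L2: taken
after XOR r2, r2, r1: r2=9^9=0
after OR r1, r1, r2: r1=9|0=9
after ADD r3, r3, #2: r3=7+2=9
CMP r3, #19  (cmp 9,19)
BLT L2: taken
after XOR r2, r2, r1: r2=0^9=9
after OR r1, r1, r2: r1=9|9=9
after ADD r3, r3, #2: r3=9+2=11
CMP r3, #19  (cmp 11,19)
BLT L2: taken
after XOR r2, r2, r1: r2=9^9=0
after OR r1, r1, r2: r1=9|0=9
after ADD r3, r3, #2: r3=11+2=13
CMP r3, #19  (cmp 13,19)
BLT L2: taken
after XOR r2, r2, r1: r2=0^9=9
after OR r1, r1, r2: r1=9|9=9
after ADD r3, r3, #2: r3=13+2=15
CMP r3, #19  (cmp 15,19)
BLT L2: taken
after XOR r2, r2, r1: r2=9^9=0
after OR r1, r1, r2: r1=9|0=9
after ADD r3, r3, #2: r3=15+2=17
CMP r3, #19  (cmp 17,19)
BLT L2: taken
after XOR r2, r2, r1: r2=0^9=9
after OR r1, r1, r2: r1=9|9=9
after ADD r3, r3, #2: r3=17+2=19
CMP r3, #19  (cmp 19,19)
BLT L2: not taken
after MUL r2, r1, #6: r2=9*6=54
halt.

54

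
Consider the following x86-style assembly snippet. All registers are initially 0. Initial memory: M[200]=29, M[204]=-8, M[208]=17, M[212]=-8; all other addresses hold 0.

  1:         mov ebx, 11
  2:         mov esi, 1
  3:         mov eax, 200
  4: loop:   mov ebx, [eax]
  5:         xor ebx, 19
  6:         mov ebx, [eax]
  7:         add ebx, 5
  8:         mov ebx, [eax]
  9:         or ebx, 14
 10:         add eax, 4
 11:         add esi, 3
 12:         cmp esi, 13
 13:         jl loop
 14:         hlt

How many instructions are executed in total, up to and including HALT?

44

mov ebx, 11 → ebx=11
mov esi, 1 → esi=1
mov eax, 200 → eax=200
mov ebx, [eax] → ebx=M[200]=29
xor ebx, 19 → ebx=29^19=14
mov ebx, [eax] → ebx=M[200]=29
add ebx, 5 → ebx=29+5=34
mov ebx, [eax] → ebx=M[200]=29
or ebx, 14 → ebx=29|14=31
add eax, 4 → eax=200+4=204
add esi, 3 → esi=1+3=4
cmp esi, 13  (cmp 4,13)
jl loop: taken
mov ebx, [eax] → ebx=M[204]=-8
xor ebx, 19 → ebx=(-8)^19=-21
mov ebx, [eax] → ebx=M[204]=-8
add ebx, 5 → ebx=(-8)+5=-3
mov ebx, [eax] → ebx=M[204]=-8
or ebx, 14 → ebx=(-8)|14=-2
add eax, 4 → eax=204+4=208
add esi, 3 → esi=4+3=7
cmp esi, 13  (cmp 7,13)
jl loop: taken
mov ebx, [eax] → ebx=M[208]=17
xor ebx, 19 → ebx=17^19=2
mov ebx, [eax] → ebx=M[208]=17
add ebx, 5 → ebx=17+5=22
mov ebx, [eax] → ebx=M[208]=17
or ebx, 14 → ebx=17|14=31
add eax, 4 → eax=208+4=212
add esi, 3 → esi=7+3=10
cmp esi, 13  (cmp 10,13)
jl loop: taken
mov ebx, [eax] → ebx=M[212]=-8
xor ebx, 19 → ebx=(-8)^19=-21
mov ebx, [eax] → ebx=M[212]=-8
add ebx, 5 → ebx=(-8)+5=-3
mov ebx, [eax] → ebx=M[212]=-8
or ebx, 14 → ebx=(-8)|14=-2
add eax, 4 → eax=212+4=216
add esi, 3 → esi=10+3=13
cmp esi, 13  (cmp 13,13)
jl loop: not taken
halt.
Total executed instructions: 44.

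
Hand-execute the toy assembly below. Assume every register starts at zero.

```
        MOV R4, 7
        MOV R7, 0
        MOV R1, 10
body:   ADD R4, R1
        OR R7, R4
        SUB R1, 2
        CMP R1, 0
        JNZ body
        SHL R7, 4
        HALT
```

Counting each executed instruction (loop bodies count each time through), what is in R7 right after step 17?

after MOV R4, 7: R4=7
after MOV R7, 0: R7=0
after MOV R1, 10: R1=10
after ADD R4, R1: R4=7+10=17
after OR R7, R4: R7=0|17=17
after SUB R1, 2: R1=10-2=8
CMP R1, 0  (cmp 8,0)
JNZ body: taken
after ADD R4, R1: R4=17+8=25
after OR R7, R4: R7=17|25=25
after SUB R1, 2: R1=8-2=6
CMP R1, 0  (cmp 6,0)
JNZ body: taken
after ADD R4, R1: R4=25+6=31
after OR R7, R4: R7=25|31=31
after SUB R1, 2: R1=6-2=4
CMP R1, 0  (cmp 4,0)
After step 17: R7 = 31.

31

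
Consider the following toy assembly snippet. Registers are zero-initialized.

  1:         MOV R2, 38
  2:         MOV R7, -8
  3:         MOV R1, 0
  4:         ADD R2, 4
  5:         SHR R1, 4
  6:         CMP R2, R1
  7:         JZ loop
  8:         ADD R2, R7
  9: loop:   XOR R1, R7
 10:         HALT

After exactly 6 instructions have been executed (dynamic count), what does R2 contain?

42

R2=38
R7=-8
R1=0
R2=38+4=42
R1=0>>4=0
CMP R2, R1  (cmp 42,0)
After step 6: R2 = 42.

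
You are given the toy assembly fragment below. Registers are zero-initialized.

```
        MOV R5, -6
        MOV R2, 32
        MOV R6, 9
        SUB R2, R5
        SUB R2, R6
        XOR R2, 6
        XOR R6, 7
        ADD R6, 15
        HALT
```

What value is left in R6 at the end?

MOV R5, -6 → R5=-6
MOV R2, 32 → R2=32
MOV R6, 9 → R6=9
SUB R2, R5 → R2=32-(-6)=38
SUB R2, R6 → R2=38-9=29
XOR R2, 6 → R2=29^6=27
XOR R6, 7 → R6=9^7=14
ADD R6, 15 → R6=14+15=29
halt.

29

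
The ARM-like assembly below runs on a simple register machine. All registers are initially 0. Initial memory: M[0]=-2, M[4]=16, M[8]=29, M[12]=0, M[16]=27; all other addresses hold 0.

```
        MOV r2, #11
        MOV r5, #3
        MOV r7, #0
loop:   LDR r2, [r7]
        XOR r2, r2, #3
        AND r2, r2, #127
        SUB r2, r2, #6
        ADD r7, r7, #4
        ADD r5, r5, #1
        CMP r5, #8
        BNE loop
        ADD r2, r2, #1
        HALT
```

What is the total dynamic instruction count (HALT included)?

45

MOV r2, #11 → r2=11
MOV r5, #3 → r5=3
MOV r7, #0 → r7=0
LDR r2, [r7] → r2=M[0]=-2
XOR r2, r2, #3 → r2=(-2)^3=-3
AND r2, r2, #127 → r2=(-3)&127=125
SUB r2, r2, #6 → r2=125-6=119
ADD r7, r7, #4 → r7=0+4=4
ADD r5, r5, #1 → r5=3+1=4
CMP r5, #8  (cmp 4,8)
BNE loop: taken
LDR r2, [r7] → r2=M[4]=16
XOR r2, r2, #3 → r2=16^3=19
AND r2, r2, #127 → r2=19&127=19
SUB r2, r2, #6 → r2=19-6=13
ADD r7, r7, #4 → r7=4+4=8
ADD r5, r5, #1 → r5=4+1=5
CMP r5, #8  (cmp 5,8)
BNE loop: taken
LDR r2, [r7] → r2=M[8]=29
XOR r2, r2, #3 → r2=29^3=30
AND r2, r2, #127 → r2=30&127=30
SUB r2, r2, #6 → r2=30-6=24
ADD r7, r7, #4 → r7=8+4=12
ADD r5, r5, #1 → r5=5+1=6
CMP r5, #8  (cmp 6,8)
BNE loop: taken
LDR r2, [r7] → r2=M[12]=0
XOR r2, r2, #3 → r2=0^3=3
AND r2, r2, #127 → r2=3&127=3
SUB r2, r2, #6 → r2=3-6=-3
ADD r7, r7, #4 → r7=12+4=16
ADD r5, r5, #1 → r5=6+1=7
CMP r5, #8  (cmp 7,8)
BNE loop: taken
LDR r2, [r7] → r2=M[16]=27
XOR r2, r2, #3 → r2=27^3=24
AND r2, r2, #127 → r2=24&127=24
SUB r2, r2, #6 → r2=24-6=18
ADD r7, r7, #4 → r7=16+4=20
ADD r5, r5, #1 → r5=7+1=8
CMP r5, #8  (cmp 8,8)
BNE loop: not taken
ADD r2, r2, #1 → r2=18+1=19
halt.
Total executed instructions: 45.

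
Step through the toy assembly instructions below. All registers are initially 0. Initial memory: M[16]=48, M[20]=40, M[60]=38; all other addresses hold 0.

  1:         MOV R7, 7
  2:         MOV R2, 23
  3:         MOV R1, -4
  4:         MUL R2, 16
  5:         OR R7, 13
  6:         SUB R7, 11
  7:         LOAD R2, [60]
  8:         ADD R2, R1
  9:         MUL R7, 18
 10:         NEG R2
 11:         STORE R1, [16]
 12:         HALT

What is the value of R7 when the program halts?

after MOV R7, 7: R7=7
after MOV R2, 23: R2=23
after MOV R1, -4: R1=-4
after MUL R2, 16: R2=23*16=368
after OR R7, 13: R7=7|13=15
after SUB R7, 11: R7=15-11=4
after LOAD R2, [60]: R2=M[60]=38
after ADD R2, R1: R2=38+(-4)=34
after MUL R7, 18: R7=4*18=72
after NEG R2: R2=-(34)=-34
STORE R1, [16] → M[16]=-4
halt.

72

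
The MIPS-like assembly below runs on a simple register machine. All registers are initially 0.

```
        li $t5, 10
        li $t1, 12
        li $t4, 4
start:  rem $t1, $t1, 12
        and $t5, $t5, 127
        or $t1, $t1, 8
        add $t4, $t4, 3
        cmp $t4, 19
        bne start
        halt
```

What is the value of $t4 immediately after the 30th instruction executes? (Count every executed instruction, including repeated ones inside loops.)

after li $t5, 10: $t5=10
after li $t1, 12: $t1=12
after li $t4, 4: $t4=4
after rem $t1, $t1, 12: $t1=12%12=0
after and $t5, $t5, 127: $t5=10&127=10
after or $t1, $t1, 8: $t1=0|8=8
after add $t4, $t4, 3: $t4=4+3=7
cmp $t4, 19  (cmp 7,19)
bne start: taken
after rem $t1, $t1, 12: $t1=8%12=8
after and $t5, $t5, 127: $t5=10&127=10
after or $t1, $t1, 8: $t1=8|8=8
after add $t4, $t4, 3: $t4=7+3=10
cmp $t4, 19  (cmp 10,19)
bne start: taken
after rem $t1, $t1, 12: $t1=8%12=8
after and $t5, $t5, 127: $t5=10&127=10
after or $t1, $t1, 8: $t1=8|8=8
after add $t4, $t4, 3: $t4=10+3=13
cmp $t4, 19  (cmp 13,19)
bne start: taken
after rem $t1, $t1, 12: $t1=8%12=8
after and $t5, $t5, 127: $t5=10&127=10
after or $t1, $t1, 8: $t1=8|8=8
after add $t4, $t4, 3: $t4=13+3=16
cmp $t4, 19  (cmp 16,19)
bne start: taken
after rem $t1, $t1, 12: $t1=8%12=8
after and $t5, $t5, 127: $t5=10&127=10
after or $t1, $t1, 8: $t1=8|8=8
After step 30: $t4 = 16.

16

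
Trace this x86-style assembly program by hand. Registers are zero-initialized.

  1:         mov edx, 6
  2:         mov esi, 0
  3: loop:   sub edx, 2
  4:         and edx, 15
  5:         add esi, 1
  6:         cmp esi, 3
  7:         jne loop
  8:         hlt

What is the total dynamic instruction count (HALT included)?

after mov edx, 6: edx=6
after mov esi, 0: esi=0
after sub edx, 2: edx=6-2=4
after and edx, 15: edx=4&15=4
after add esi, 1: esi=0+1=1
cmp esi, 3  (cmp 1,3)
jne loop: taken
after sub edx, 2: edx=4-2=2
after and edx, 15: edx=2&15=2
after add esi, 1: esi=1+1=2
cmp esi, 3  (cmp 2,3)
jne loop: taken
after sub edx, 2: edx=2-2=0
after and edx, 15: edx=0&15=0
after add esi, 1: esi=2+1=3
cmp esi, 3  (cmp 3,3)
jne loop: not taken
halt.
Total executed instructions: 18.

18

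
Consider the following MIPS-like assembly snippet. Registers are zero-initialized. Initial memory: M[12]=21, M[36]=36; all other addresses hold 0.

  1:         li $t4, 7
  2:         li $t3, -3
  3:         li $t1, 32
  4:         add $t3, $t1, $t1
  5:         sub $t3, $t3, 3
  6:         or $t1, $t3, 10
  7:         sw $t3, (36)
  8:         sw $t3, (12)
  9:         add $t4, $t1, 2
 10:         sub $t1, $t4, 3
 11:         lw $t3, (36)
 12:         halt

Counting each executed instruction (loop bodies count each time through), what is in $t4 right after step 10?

after li $t4, 7: $t4=7
after li $t3, -3: $t3=-3
after li $t1, 32: $t1=32
after add $t3, $t1, $t1: $t3=32+32=64
after sub $t3, $t3, 3: $t3=64-3=61
after or $t1, $t3, 10: $t1=61|10=63
sw $t3, (36) → M[36]=61
sw $t3, (12) → M[12]=61
after add $t4, $t1, 2: $t4=63+2=65
after sub $t1, $t4, 3: $t1=65-3=62
After step 10: $t4 = 65.

65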